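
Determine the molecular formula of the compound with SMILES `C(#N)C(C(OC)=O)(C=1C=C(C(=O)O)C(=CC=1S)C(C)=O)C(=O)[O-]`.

C14H10NO7S-

Heavy atoms from the SMILES: 14 C, 1 N, 7 O, 1 S.
Implicit hydrogens by atom environment:
  6 × C: no H
  5 × O: no H
  4 × C (aromatic): no H
  2 × C: 3 H each → 6
  2 × C (aromatic): 1 H each → 2
  1 × N: no H
  1 × O: 1 H
  1 × O (charge -1): no H
  1 × S: 1 H
  Total hydrogens = 10.
Net charge -1.
Molecular formula: C14H10NO7S-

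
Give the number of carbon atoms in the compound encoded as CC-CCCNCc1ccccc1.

The symbol for carbon appears 12 times in the SMILES. Lowercase c denotes aromatic carbon and counts toward C.

12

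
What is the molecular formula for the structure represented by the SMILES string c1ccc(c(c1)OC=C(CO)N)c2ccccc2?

C15H15NO2

Heavy atoms from the SMILES: 15 C, 1 N, 2 O.
Implicit hydrogens by atom environment:
  9 × C (aromatic): 1 H each → 9
  3 × C (aromatic): no H
  1 × C: 2 H
  1 × C: 1 H
  1 × C: no H
  1 × N: 2 H
  1 × O: 1 H
  1 × O: no H
  Total hydrogens = 15.
Molecular formula: C15H15NO2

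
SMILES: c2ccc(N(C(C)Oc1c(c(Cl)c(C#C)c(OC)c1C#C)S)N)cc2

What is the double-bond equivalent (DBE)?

12

Molecular formula from the SMILES: C19H17ClN2O2S.
DoU = (2C + 2 + N − H − X)/2 = (2·19 + 2 + 2 − 17 − 1)/2 = 24/2 = 12.
(Structurally: 2 ring(s) + 10 π bond(s) = 12.)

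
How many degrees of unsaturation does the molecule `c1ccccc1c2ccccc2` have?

8

Molecular formula from the SMILES: C12H10.
DoU = (2C + 2 + N − H − X)/2 = (2·12 + 2 + 0 − 10 − 0)/2 = 16/2 = 8.
(Structurally: 2 ring(s) + 6 π bond(s) = 8.)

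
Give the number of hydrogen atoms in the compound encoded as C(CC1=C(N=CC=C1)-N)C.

12

Hydrogens are implicit in SMILES; fill each atom to its normal valence:
  3 × C (aromatic): 1 H each → 3
  2 × C: 2 H each → 4
  2 × C (aromatic): no H
  1 × C: 3 H
  1 × N: 2 H
  1 × N (aromatic): no H
  Total hydrogens = 12.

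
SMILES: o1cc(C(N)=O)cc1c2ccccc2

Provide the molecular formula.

Heavy atoms from the SMILES: 11 C, 1 N, 2 O.
Implicit hydrogens by atom environment:
  7 × C (aromatic): 1 H each → 7
  3 × C (aromatic): no H
  1 × C: no H
  1 × N: 2 H
  1 × O (aromatic): no H
  1 × O: no H
  Total hydrogens = 9.
Molecular formula: C11H9NO2

C11H9NO2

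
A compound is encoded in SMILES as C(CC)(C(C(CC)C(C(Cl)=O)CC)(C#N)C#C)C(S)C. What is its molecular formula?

C16H24ClNOS

Heavy atoms from the SMILES: 16 C, 1 Cl, 1 N, 1 O, 1 S.
Implicit hydrogens by atom environment:
  5 × C: 1 H each → 5
  4 × C: 3 H each → 12
  4 × C: no H
  3 × C: 2 H each → 6
  1 × Cl: no H
  1 × N: no H
  1 × O: no H
  1 × S: 1 H
  Total hydrogens = 24.
Molecular formula: C16H24ClNOS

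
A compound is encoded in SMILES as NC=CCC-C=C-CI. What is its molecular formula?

Heavy atoms from the SMILES: 7 C, 1 I, 1 N.
Implicit hydrogens by atom environment:
  4 × C: 1 H each → 4
  3 × C: 2 H each → 6
  1 × I: no H
  1 × N: 2 H
  Total hydrogens = 12.
Molecular formula: C7H12IN

C7H12IN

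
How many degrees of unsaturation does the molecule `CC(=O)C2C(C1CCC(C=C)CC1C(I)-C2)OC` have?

Molecular formula from the SMILES: C15H23IO2.
DoU = (2C + 2 + N − H − X)/2 = (2·15 + 2 + 0 − 23 − 1)/2 = 8/2 = 4.
(Structurally: 2 ring(s) + 2 π bond(s) = 4.)

4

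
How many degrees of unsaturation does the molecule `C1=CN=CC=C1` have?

4

Molecular formula from the SMILES: C5H5N.
DoU = (2C + 2 + N − H − X)/2 = (2·5 + 2 + 1 − 5 − 0)/2 = 8/2 = 4.
(Structurally: 1 ring(s) + 3 π bond(s) = 4.)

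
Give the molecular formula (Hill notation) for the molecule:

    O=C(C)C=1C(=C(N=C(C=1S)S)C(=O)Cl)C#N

Heavy atoms from the SMILES: 9 C, 1 Cl, 2 N, 2 O, 2 S.
Implicit hydrogens by atom environment:
  5 × C (aromatic): no H
  3 × C: no H
  2 × O: no H
  2 × S: 1 H each → 2
  1 × C: 3 H
  1 × Cl: no H
  1 × N (aromatic): no H
  1 × N: no H
  Total hydrogens = 5.
Molecular formula: C9H5ClN2O2S2

C9H5ClN2O2S2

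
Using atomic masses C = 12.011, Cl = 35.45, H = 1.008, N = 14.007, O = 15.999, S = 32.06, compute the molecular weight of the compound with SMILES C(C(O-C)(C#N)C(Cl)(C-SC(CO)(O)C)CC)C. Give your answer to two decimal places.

Molecular formula: C12H22ClNO3S.
M = 12×12.011 + 1×35.45 + 22×1.008 + 1×14.007 + 3×15.999 + 1×32.06 = 295.82 g/mol.

295.82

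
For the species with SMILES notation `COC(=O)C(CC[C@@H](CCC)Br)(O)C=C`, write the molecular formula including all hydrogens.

C11H19BrO3

Heavy atoms from the SMILES: 1 Br, 11 C, 3 O.
Implicit hydrogens by atom environment:
  5 × C: 2 H each → 10
  2 × C: 3 H each → 6
  2 × C: 1 H each → 2
  2 × C: no H
  2 × O: no H
  1 × Br: no H
  1 × O: 1 H
  Total hydrogens = 19.
Molecular formula: C11H19BrO3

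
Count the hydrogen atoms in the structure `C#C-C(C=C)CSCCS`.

Hydrogens are implicit in SMILES; fill each atom to its normal valence:
  4 × C: 2 H each → 8
  3 × C: 1 H each → 3
  1 × C: no H
  1 × S: 1 H
  1 × S: no H
  Total hydrogens = 12.

12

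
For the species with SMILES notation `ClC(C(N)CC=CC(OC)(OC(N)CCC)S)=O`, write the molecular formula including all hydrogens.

Heavy atoms from the SMILES: 11 C, 1 Cl, 2 N, 3 O, 1 S.
Implicit hydrogens by atom environment:
  4 × C: 1 H each → 4
  3 × C: 2 H each → 6
  3 × O: no H
  2 × C: 3 H each → 6
  2 × C: no H
  2 × N: 2 H each → 4
  1 × Cl: no H
  1 × S: 1 H
  Total hydrogens = 21.
Molecular formula: C11H21ClN2O3S

C11H21ClN2O3S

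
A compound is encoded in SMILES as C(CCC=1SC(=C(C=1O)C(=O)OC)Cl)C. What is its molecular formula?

Heavy atoms from the SMILES: 10 C, 1 Cl, 3 O, 1 S.
Implicit hydrogens by atom environment:
  4 × C (aromatic): no H
  3 × C: 2 H each → 6
  2 × C: 3 H each → 6
  2 × O: no H
  1 × C: no H
  1 × Cl: no H
  1 × O: 1 H
  1 × S (aromatic): no H
  Total hydrogens = 13.
Molecular formula: C10H13ClO3S

C10H13ClO3S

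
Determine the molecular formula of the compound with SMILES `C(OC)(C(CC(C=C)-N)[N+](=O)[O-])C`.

Heavy atoms from the SMILES: 8 C, 2 N, 3 O.
Implicit hydrogens by atom environment:
  4 × C: 1 H each → 4
  2 × C: 3 H each → 6
  2 × C: 2 H each → 4
  2 × O: no H
  1 × N: 2 H
  1 × N (charge +1): no H
  1 × O (charge -1): no H
  Total hydrogens = 16.
Molecular formula: C8H16N2O3

C8H16N2O3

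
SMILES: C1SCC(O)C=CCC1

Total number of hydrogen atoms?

12

Hydrogens are implicit in SMILES; fill each atom to its normal valence:
  4 × C: 2 H each → 8
  3 × C: 1 H each → 3
  1 × O: 1 H
  1 × S: no H
  Total hydrogens = 12.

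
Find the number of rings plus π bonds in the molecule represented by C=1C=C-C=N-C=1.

4

Molecular formula from the SMILES: C5H5N.
DoU = (2C + 2 + N − H − X)/2 = (2·5 + 2 + 1 − 5 − 0)/2 = 8/2 = 4.
(Structurally: 1 ring(s) + 3 π bond(s) = 4.)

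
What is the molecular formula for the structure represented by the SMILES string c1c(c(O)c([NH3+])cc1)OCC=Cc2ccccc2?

C15H16NO2+

Heavy atoms from the SMILES: 15 C, 1 N, 2 O.
Implicit hydrogens by atom environment:
  8 × C (aromatic): 1 H each → 8
  4 × C (aromatic): no H
  2 × C: 1 H each → 2
  1 × C: 2 H
  1 × N (charge +1): 3 H
  1 × O: 1 H
  1 × O: no H
  Total hydrogens = 16.
Net charge +1.
Molecular formula: C15H16NO2+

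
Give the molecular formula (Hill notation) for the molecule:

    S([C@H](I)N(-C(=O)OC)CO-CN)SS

C5H11IN2O3S3

Heavy atoms from the SMILES: 5 C, 1 I, 2 N, 3 O, 3 S.
Implicit hydrogens by atom environment:
  3 × O: no H
  2 × C: 2 H each → 4
  2 × S: no H
  1 × C: 3 H
  1 × C: 1 H
  1 × C: no H
  1 × I: no H
  1 × N: 2 H
  1 × N: no H
  1 × S: 1 H
  Total hydrogens = 11.
Molecular formula: C5H11IN2O3S3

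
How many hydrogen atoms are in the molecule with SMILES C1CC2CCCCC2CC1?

18

Hydrogens are implicit in SMILES; fill each atom to its normal valence:
  8 × C: 2 H each → 16
  2 × C: 1 H each → 2
  Total hydrogens = 18.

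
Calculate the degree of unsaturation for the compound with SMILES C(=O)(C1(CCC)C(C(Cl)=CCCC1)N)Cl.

Molecular formula from the SMILES: C11H17Cl2NO.
DoU = (2C + 2 + N − H − X)/2 = (2·11 + 2 + 1 − 17 − 2)/2 = 6/2 = 3.
(Structurally: 1 ring(s) + 2 π bond(s) = 3.)

3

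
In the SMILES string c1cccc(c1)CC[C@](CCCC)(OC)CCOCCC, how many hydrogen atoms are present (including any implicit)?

Hydrogens are implicit in SMILES; fill each atom to its normal valence:
  9 × C: 2 H each → 18
  5 × C (aromatic): 1 H each → 5
  3 × C: 3 H each → 9
  2 × O: no H
  1 × C: no H
  1 × C (aromatic): no H
  Total hydrogens = 32.

32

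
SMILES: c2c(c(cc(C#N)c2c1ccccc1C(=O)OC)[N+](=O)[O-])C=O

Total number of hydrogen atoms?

Hydrogens are implicit in SMILES; fill each atom to its normal valence:
  6 × C (aromatic): 1 H each → 6
  6 × C (aromatic): no H
  4 × O: no H
  2 × C: no H
  1 × C: 3 H
  1 × C: 1 H
  1 × N (charge +1): no H
  1 × N: no H
  1 × O (charge -1): no H
  Total hydrogens = 10.

10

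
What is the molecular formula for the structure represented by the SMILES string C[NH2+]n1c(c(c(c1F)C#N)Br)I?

Heavy atoms from the SMILES: 1 Br, 6 C, 1 F, 1 I, 3 N.
Implicit hydrogens by atom environment:
  4 × C (aromatic): no H
  1 × Br: no H
  1 × C: 3 H
  1 × C: no H
  1 × F: no H
  1 × I: no H
  1 × N (charge +1): 2 H
  1 × N (aromatic): no H
  1 × N: no H
  Total hydrogens = 5.
Net charge +1.
Molecular formula: C6H5BrFIN3+

C6H5BrFIN3+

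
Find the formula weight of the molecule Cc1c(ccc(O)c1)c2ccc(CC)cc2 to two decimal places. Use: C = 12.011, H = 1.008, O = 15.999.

212.29

Molecular formula: C15H16O.
M = 15×12.011 + 16×1.008 + 1×15.999 = 212.29 g/mol.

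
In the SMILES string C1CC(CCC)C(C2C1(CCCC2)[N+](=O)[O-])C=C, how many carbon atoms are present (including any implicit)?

15

The symbol for carbon appears 15 times in the SMILES.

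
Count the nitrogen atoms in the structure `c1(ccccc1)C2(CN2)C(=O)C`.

1

The symbol for nitrogen appears 1 time in the SMILES.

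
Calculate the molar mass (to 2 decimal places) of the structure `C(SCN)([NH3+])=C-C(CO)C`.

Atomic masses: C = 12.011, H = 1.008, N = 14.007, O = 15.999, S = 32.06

Molecular formula: C6H15N2OS+.
M = 6×12.011 + 15×1.008 + 2×14.007 + 1×15.999 + 1×32.06 = 163.26 g/mol.

163.26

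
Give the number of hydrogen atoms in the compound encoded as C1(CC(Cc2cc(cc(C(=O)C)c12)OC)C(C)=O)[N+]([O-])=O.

Hydrogens are implicit in SMILES; fill each atom to its normal valence:
  4 × C (aromatic): no H
  4 × O: no H
  3 × C: 3 H each → 9
  2 × C: 2 H each → 4
  2 × C (aromatic): 1 H each → 2
  2 × C: 1 H each → 2
  2 × C: no H
  1 × N (charge +1): no H
  1 × O (charge -1): no H
  Total hydrogens = 17.

17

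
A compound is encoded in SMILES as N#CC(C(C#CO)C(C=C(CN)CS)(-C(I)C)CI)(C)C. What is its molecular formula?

Heavy atoms from the SMILES: 15 C, 2 I, 2 N, 1 O, 1 S.
Implicit hydrogens by atom environment:
  6 × C: no H
  3 × C: 3 H each → 9
  3 × C: 2 H each → 6
  3 × C: 1 H each → 3
  2 × I: no H
  1 × N: 2 H
  1 × N: no H
  1 × O: 1 H
  1 × S: 1 H
  Total hydrogens = 22.
Molecular formula: C15H22I2N2OS

C15H22I2N2OS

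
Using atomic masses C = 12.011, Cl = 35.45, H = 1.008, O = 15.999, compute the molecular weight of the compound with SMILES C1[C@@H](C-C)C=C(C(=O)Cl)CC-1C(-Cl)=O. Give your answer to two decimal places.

Molecular formula: C10H12Cl2O2.
M = 10×12.011 + 2×35.45 + 12×1.008 + 2×15.999 = 235.10 g/mol.

235.10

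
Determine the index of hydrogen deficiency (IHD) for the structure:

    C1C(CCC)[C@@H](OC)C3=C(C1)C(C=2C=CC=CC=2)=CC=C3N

9

Molecular formula from the SMILES: C20H25NO.
DoU = (2C + 2 + N − H − X)/2 = (2·20 + 2 + 1 − 25 − 0)/2 = 18/2 = 9.
(Structurally: 3 ring(s) + 6 π bond(s) = 9.)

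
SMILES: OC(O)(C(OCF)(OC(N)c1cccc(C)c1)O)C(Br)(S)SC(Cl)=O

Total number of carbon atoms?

13

The symbol for carbon appears 13 times in the SMILES. Lowercase c denotes aromatic carbon and counts toward C.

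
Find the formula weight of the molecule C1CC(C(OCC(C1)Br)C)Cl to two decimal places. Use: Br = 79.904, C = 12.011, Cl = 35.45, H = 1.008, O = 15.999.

241.55

Molecular formula: C8H14BrClO.
M = 1×79.904 + 8×12.011 + 1×35.45 + 14×1.008 + 1×15.999 = 241.55 g/mol.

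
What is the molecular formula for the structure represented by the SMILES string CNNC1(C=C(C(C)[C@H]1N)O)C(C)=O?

Heavy atoms from the SMILES: 9 C, 3 N, 2 O.
Implicit hydrogens by atom environment:
  3 × C: 3 H each → 9
  3 × C: 1 H each → 3
  3 × C: no H
  2 × N: 1 H each → 2
  1 × N: 2 H
  1 × O: 1 H
  1 × O: no H
  Total hydrogens = 17.
Molecular formula: C9H17N3O2

C9H17N3O2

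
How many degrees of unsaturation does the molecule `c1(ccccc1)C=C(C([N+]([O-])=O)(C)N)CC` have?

6

Molecular formula from the SMILES: C12H16N2O2.
DoU = (2C + 2 + N − H − X)/2 = (2·12 + 2 + 2 − 16 − 0)/2 = 12/2 = 6.
(Structurally: 1 ring(s) + 5 π bond(s) = 6.)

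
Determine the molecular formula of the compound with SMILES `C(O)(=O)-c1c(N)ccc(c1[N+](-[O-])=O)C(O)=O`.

C8H6N2O6

Heavy atoms from the SMILES: 8 C, 2 N, 6 O.
Implicit hydrogens by atom environment:
  4 × C (aromatic): no H
  3 × O: no H
  2 × C (aromatic): 1 H each → 2
  2 × C: no H
  2 × O: 1 H each → 2
  1 × N: 2 H
  1 × N (charge +1): no H
  1 × O (charge -1): no H
  Total hydrogens = 6.
Molecular formula: C8H6N2O6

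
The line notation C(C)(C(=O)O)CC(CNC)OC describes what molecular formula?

C8H17NO3

Heavy atoms from the SMILES: 8 C, 1 N, 3 O.
Implicit hydrogens by atom environment:
  3 × C: 3 H each → 9
  2 × C: 2 H each → 4
  2 × C: 1 H each → 2
  2 × O: no H
  1 × C: no H
  1 × N: 1 H
  1 × O: 1 H
  Total hydrogens = 17.
Molecular formula: C8H17NO3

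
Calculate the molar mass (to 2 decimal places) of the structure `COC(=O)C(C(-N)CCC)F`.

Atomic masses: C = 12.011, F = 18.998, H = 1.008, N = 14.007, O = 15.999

Molecular formula: C7H14FNO2.
M = 7×12.011 + 1×18.998 + 14×1.008 + 1×14.007 + 2×15.999 = 163.19 g/mol.

163.19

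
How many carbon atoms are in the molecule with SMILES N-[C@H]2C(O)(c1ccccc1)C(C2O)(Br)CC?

The symbol for carbon appears 12 times in the SMILES. Lowercase c denotes aromatic carbon and counts toward C.

12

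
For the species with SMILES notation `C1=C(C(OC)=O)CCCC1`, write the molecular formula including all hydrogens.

Heavy atoms from the SMILES: 8 C, 2 O.
Implicit hydrogens by atom environment:
  4 × C: 2 H each → 8
  2 × C: no H
  2 × O: no H
  1 × C: 3 H
  1 × C: 1 H
  Total hydrogens = 12.
Molecular formula: C8H12O2

C8H12O2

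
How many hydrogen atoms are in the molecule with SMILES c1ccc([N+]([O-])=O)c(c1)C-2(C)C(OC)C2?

13

Hydrogens are implicit in SMILES; fill each atom to its normal valence:
  4 × C (aromatic): 1 H each → 4
  2 × C: 3 H each → 6
  2 × C (aromatic): no H
  2 × O: no H
  1 × C: 2 H
  1 × C: 1 H
  1 × C: no H
  1 × N (charge +1): no H
  1 × O (charge -1): no H
  Total hydrogens = 13.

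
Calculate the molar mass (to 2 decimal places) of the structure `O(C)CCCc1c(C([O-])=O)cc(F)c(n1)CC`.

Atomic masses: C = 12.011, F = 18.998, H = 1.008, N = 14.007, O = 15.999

Molecular formula: C12H15FNO3-.
M = 12×12.011 + 1×18.998 + 15×1.008 + 1×14.007 + 3×15.999 = 240.25 g/mol.

240.25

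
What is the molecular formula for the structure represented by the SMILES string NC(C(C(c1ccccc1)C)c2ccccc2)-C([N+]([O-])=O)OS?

C17H20N2O3S

Heavy atoms from the SMILES: 17 C, 2 N, 3 O, 1 S.
Implicit hydrogens by atom environment:
  10 × C (aromatic): 1 H each → 10
  4 × C: 1 H each → 4
  2 × C (aromatic): no H
  2 × O: no H
  1 × C: 3 H
  1 × N: 2 H
  1 × N (charge +1): no H
  1 × O (charge -1): no H
  1 × S: 1 H
  Total hydrogens = 20.
Molecular formula: C17H20N2O3S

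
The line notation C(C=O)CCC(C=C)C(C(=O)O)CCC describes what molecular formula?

C12H20O3

Heavy atoms from the SMILES: 12 C, 3 O.
Implicit hydrogens by atom environment:
  6 × C: 2 H each → 12
  4 × C: 1 H each → 4
  2 × O: no H
  1 × C: 3 H
  1 × C: no H
  1 × O: 1 H
  Total hydrogens = 20.
Molecular formula: C12H20O3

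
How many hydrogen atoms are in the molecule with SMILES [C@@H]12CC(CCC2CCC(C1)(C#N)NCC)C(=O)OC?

Hydrogens are implicit in SMILES; fill each atom to its normal valence:
  7 × C: 2 H each → 14
  3 × C: 1 H each → 3
  3 × C: no H
  2 × C: 3 H each → 6
  2 × O: no H
  1 × N: 1 H
  1 × N: no H
  Total hydrogens = 24.

24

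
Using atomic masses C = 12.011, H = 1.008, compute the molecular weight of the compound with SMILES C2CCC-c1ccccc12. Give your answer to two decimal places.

132.21

Molecular formula: C10H12.
M = 10×12.011 + 12×1.008 = 132.21 g/mol.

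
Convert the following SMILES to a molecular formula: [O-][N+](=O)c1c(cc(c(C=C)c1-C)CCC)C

C13H17NO2

Heavy atoms from the SMILES: 13 C, 1 N, 2 O.
Implicit hydrogens by atom environment:
  5 × C (aromatic): no H
  3 × C: 3 H each → 9
  3 × C: 2 H each → 6
  1 × C (aromatic): 1 H
  1 × C: 1 H
  1 × N (charge +1): no H
  1 × O: no H
  1 × O (charge -1): no H
  Total hydrogens = 17.
Molecular formula: C13H17NO2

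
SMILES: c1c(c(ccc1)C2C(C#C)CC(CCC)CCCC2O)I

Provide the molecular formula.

Heavy atoms from the SMILES: 19 C, 1 I, 1 O.
Implicit hydrogens by atom environment:
  6 × C: 2 H each → 12
  5 × C: 1 H each → 5
  4 × C (aromatic): 1 H each → 4
  2 × C (aromatic): no H
  1 × C: 3 H
  1 × C: no H
  1 × I: no H
  1 × O: 1 H
  Total hydrogens = 25.
Molecular formula: C19H25IO

C19H25IO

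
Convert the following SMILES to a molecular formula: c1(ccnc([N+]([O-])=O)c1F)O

Heavy atoms from the SMILES: 5 C, 1 F, 2 N, 3 O.
Implicit hydrogens by atom environment:
  3 × C (aromatic): no H
  2 × C (aromatic): 1 H each → 2
  1 × F: no H
  1 × N (aromatic): no H
  1 × N (charge +1): no H
  1 × O: 1 H
  1 × O: no H
  1 × O (charge -1): no H
  Total hydrogens = 3.
Molecular formula: C5H3FN2O3

C5H3FN2O3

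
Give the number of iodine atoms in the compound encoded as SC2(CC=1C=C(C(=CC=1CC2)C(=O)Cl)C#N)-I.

The symbol for iodine appears 1 time in the SMILES.

1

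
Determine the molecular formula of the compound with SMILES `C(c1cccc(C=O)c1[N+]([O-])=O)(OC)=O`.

Heavy atoms from the SMILES: 9 C, 1 N, 5 O.
Implicit hydrogens by atom environment:
  4 × O: no H
  3 × C (aromatic): 1 H each → 3
  3 × C (aromatic): no H
  1 × C: 3 H
  1 × C: 1 H
  1 × C: no H
  1 × N (charge +1): no H
  1 × O (charge -1): no H
  Total hydrogens = 7.
Molecular formula: C9H7NO5

C9H7NO5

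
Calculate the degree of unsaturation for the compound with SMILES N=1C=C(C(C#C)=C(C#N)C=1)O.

8

Molecular formula from the SMILES: C8H4N2O.
DoU = (2C + 2 + N − H − X)/2 = (2·8 + 2 + 2 − 4 − 0)/2 = 16/2 = 8.
(Structurally: 1 ring(s) + 7 π bond(s) = 8.)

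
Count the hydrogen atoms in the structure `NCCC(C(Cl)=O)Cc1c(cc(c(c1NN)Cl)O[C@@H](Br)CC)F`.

19

Hydrogens are implicit in SMILES; fill each atom to its normal valence:
  5 × C (aromatic): no H
  4 × C: 2 H each → 8
  2 × C: 1 H each → 2
  2 × Cl: no H
  2 × N: 2 H each → 4
  2 × O: no H
  1 × Br: no H
  1 × C: 3 H
  1 × C (aromatic): 1 H
  1 × C: no H
  1 × F: no H
  1 × N: 1 H
  Total hydrogens = 19.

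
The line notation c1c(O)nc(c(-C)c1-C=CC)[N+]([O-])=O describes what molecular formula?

Heavy atoms from the SMILES: 9 C, 2 N, 3 O.
Implicit hydrogens by atom environment:
  4 × C (aromatic): no H
  2 × C: 3 H each → 6
  2 × C: 1 H each → 2
  1 × C (aromatic): 1 H
  1 × N (aromatic): no H
  1 × N (charge +1): no H
  1 × O: 1 H
  1 × O: no H
  1 × O (charge -1): no H
  Total hydrogens = 10.
Molecular formula: C9H10N2O3

C9H10N2O3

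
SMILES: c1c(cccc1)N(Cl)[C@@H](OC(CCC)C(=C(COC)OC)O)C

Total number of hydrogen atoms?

26

Hydrogens are implicit in SMILES; fill each atom to its normal valence:
  5 × C (aromatic): 1 H each → 5
  4 × C: 3 H each → 12
  3 × C: 2 H each → 6
  3 × O: no H
  2 × C: 1 H each → 2
  2 × C: no H
  1 × C (aromatic): no H
  1 × Cl: no H
  1 × N: no H
  1 × O: 1 H
  Total hydrogens = 26.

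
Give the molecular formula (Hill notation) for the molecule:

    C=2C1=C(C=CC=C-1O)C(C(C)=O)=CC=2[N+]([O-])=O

Heavy atoms from the SMILES: 12 C, 1 N, 4 O.
Implicit hydrogens by atom environment:
  5 × C (aromatic): 1 H each → 5
  5 × C (aromatic): no H
  2 × O: no H
  1 × C: 3 H
  1 × C: no H
  1 × N (charge +1): no H
  1 × O: 1 H
  1 × O (charge -1): no H
  Total hydrogens = 9.
Molecular formula: C12H9NO4

C12H9NO4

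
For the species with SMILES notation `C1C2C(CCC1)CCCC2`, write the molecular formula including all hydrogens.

Heavy atoms from the SMILES: 10 C.
Implicit hydrogens by atom environment:
  8 × C: 2 H each → 16
  2 × C: 1 H each → 2
  Total hydrogens = 18.
Molecular formula: C10H18

C10H18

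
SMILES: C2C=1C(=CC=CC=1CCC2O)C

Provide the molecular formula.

Heavy atoms from the SMILES: 11 C, 1 O.
Implicit hydrogens by atom environment:
  3 × C: 2 H each → 6
  3 × C (aromatic): 1 H each → 3
  3 × C (aromatic): no H
  1 × C: 3 H
  1 × C: 1 H
  1 × O: 1 H
  Total hydrogens = 14.
Molecular formula: C11H14O

C11H14O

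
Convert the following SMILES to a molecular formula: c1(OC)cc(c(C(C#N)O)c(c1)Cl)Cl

Heavy atoms from the SMILES: 9 C, 2 Cl, 1 N, 2 O.
Implicit hydrogens by atom environment:
  4 × C (aromatic): no H
  2 × C (aromatic): 1 H each → 2
  2 × Cl: no H
  1 × C: 3 H
  1 × C: 1 H
  1 × C: no H
  1 × N: no H
  1 × O: 1 H
  1 × O: no H
  Total hydrogens = 7.
Molecular formula: C9H7Cl2NO2

C9H7Cl2NO2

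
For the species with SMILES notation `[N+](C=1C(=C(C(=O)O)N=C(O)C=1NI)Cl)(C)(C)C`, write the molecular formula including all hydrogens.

C9H12ClIN3O3+

Heavy atoms from the SMILES: 9 C, 1 Cl, 1 I, 3 N, 3 O.
Implicit hydrogens by atom environment:
  5 × C (aromatic): no H
  3 × C: 3 H each → 9
  2 × O: 1 H each → 2
  1 × C: no H
  1 × Cl: no H
  1 × I: no H
  1 × N: 1 H
  1 × N (aromatic): no H
  1 × N (charge +1): no H
  1 × O: no H
  Total hydrogens = 12.
Net charge +1.
Molecular formula: C9H12ClIN3O3+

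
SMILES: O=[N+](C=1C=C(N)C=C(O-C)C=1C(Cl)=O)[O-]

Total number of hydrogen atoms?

7

Hydrogens are implicit in SMILES; fill each atom to its normal valence:
  4 × C (aromatic): no H
  3 × O: no H
  2 × C (aromatic): 1 H each → 2
  1 × C: 3 H
  1 × C: no H
  1 × Cl: no H
  1 × N: 2 H
  1 × N (charge +1): no H
  1 × O (charge -1): no H
  Total hydrogens = 7.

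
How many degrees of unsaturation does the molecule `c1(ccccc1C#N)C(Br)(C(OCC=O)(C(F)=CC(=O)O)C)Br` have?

9

Molecular formula from the SMILES: C15H12Br2FNO4.
DoU = (2C + 2 + N − H − X)/2 = (2·15 + 2 + 1 − 12 − 3)/2 = 18/2 = 9.
(Structurally: 1 ring(s) + 8 π bond(s) = 9.)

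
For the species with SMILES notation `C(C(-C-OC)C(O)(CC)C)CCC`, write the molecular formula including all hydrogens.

Heavy atoms from the SMILES: 11 C, 2 O.
Implicit hydrogens by atom environment:
  5 × C: 2 H each → 10
  4 × C: 3 H each → 12
  1 × C: 1 H
  1 × C: no H
  1 × O: 1 H
  1 × O: no H
  Total hydrogens = 24.
Molecular formula: C11H24O2

C11H24O2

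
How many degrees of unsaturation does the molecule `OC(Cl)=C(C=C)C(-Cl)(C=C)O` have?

3

Molecular formula from the SMILES: C7H8Cl2O2.
DoU = (2C + 2 + N − H − X)/2 = (2·7 + 2 + 0 − 8 − 2)/2 = 6/2 = 3.
(Structurally: 0 ring(s) + 3 π bond(s) = 3.)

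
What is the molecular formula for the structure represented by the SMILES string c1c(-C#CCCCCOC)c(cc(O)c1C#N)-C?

C15H17NO2

Heavy atoms from the SMILES: 15 C, 1 N, 2 O.
Implicit hydrogens by atom environment:
  4 × C: 2 H each → 8
  4 × C (aromatic): no H
  3 × C: no H
  2 × C: 3 H each → 6
  2 × C (aromatic): 1 H each → 2
  1 × N: no H
  1 × O: 1 H
  1 × O: no H
  Total hydrogens = 17.
Molecular formula: C15H17NO2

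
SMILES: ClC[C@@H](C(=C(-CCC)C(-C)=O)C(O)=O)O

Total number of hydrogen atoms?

Hydrogens are implicit in SMILES; fill each atom to its normal valence:
  4 × C: no H
  3 × C: 2 H each → 6
  2 × C: 3 H each → 6
  2 × O: 1 H each → 2
  2 × O: no H
  1 × C: 1 H
  1 × Cl: no H
  Total hydrogens = 15.

15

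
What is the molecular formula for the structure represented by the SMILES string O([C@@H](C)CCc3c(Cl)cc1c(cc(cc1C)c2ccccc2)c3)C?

C22H23ClO

Heavy atoms from the SMILES: 22 C, 1 Cl, 1 O.
Implicit hydrogens by atom environment:
  9 × C (aromatic): 1 H each → 9
  7 × C (aromatic): no H
  3 × C: 3 H each → 9
  2 × C: 2 H each → 4
  1 × C: 1 H
  1 × Cl: no H
  1 × O: no H
  Total hydrogens = 23.
Molecular formula: C22H23ClO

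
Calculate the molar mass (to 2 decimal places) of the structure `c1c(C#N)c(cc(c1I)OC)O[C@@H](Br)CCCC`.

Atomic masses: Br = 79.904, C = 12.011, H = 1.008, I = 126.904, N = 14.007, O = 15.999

Molecular formula: C13H15BrINO2.
M = 1×79.904 + 13×12.011 + 15×1.008 + 1×126.904 + 1×14.007 + 2×15.999 = 424.08 g/mol.

424.08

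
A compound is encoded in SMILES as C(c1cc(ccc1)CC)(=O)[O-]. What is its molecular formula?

Heavy atoms from the SMILES: 9 C, 2 O.
Implicit hydrogens by atom environment:
  4 × C (aromatic): 1 H each → 4
  2 × C (aromatic): no H
  1 × C: 3 H
  1 × C: 2 H
  1 × C: no H
  1 × O: no H
  1 × O (charge -1): no H
  Total hydrogens = 9.
Net charge -1.
Molecular formula: C9H9O2-

C9H9O2-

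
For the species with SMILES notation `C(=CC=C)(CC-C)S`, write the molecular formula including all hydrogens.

C7H12S

Heavy atoms from the SMILES: 7 C, 1 S.
Implicit hydrogens by atom environment:
  3 × C: 2 H each → 6
  2 × C: 1 H each → 2
  1 × C: 3 H
  1 × C: no H
  1 × S: 1 H
  Total hydrogens = 12.
Molecular formula: C7H12S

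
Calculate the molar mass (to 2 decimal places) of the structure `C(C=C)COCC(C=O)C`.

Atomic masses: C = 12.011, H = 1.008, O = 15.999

142.20

Molecular formula: C8H14O2.
M = 8×12.011 + 14×1.008 + 2×15.999 = 142.20 g/mol.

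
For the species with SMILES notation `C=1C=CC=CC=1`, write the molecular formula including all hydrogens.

C6H6

Heavy atoms from the SMILES: 6 C.
Implicit hydrogens by atom environment:
  6 × C (aromatic): 1 H each → 6
  Total hydrogens = 6.
Molecular formula: C6H6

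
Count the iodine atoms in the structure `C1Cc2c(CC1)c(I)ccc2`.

The symbol for iodine appears 1 time in the SMILES.

1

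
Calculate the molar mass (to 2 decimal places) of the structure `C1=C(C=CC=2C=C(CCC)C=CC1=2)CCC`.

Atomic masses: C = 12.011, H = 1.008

Molecular formula: C16H20.
M = 16×12.011 + 20×1.008 = 212.34 g/mol.

212.34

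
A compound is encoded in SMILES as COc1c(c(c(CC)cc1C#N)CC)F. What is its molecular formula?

Heavy atoms from the SMILES: 12 C, 1 F, 1 N, 1 O.
Implicit hydrogens by atom environment:
  5 × C (aromatic): no H
  3 × C: 3 H each → 9
  2 × C: 2 H each → 4
  1 × C (aromatic): 1 H
  1 × C: no H
  1 × F: no H
  1 × N: no H
  1 × O: no H
  Total hydrogens = 14.
Molecular formula: C12H14FNO

C12H14FNO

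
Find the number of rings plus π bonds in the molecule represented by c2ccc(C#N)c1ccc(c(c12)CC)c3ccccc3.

13

Molecular formula from the SMILES: C19H15N.
DoU = (2C + 2 + N − H − X)/2 = (2·19 + 2 + 1 − 15 − 0)/2 = 26/2 = 13.
(Structurally: 3 ring(s) + 10 π bond(s) = 13.)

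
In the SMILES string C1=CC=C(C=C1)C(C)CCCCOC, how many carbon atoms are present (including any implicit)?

13

The symbol for carbon appears 13 times in the SMILES.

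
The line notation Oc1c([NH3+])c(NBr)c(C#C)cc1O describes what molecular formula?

C8H8BrN2O2+

Heavy atoms from the SMILES: 1 Br, 8 C, 2 N, 2 O.
Implicit hydrogens by atom environment:
  5 × C (aromatic): no H
  2 × O: 1 H each → 2
  1 × Br: no H
  1 × C (aromatic): 1 H
  1 × C: 1 H
  1 × C: no H
  1 × N (charge +1): 3 H
  1 × N: 1 H
  Total hydrogens = 8.
Net charge +1.
Molecular formula: C8H8BrN2O2+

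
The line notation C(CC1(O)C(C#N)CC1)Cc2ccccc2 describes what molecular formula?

C14H17NO

Heavy atoms from the SMILES: 14 C, 1 N, 1 O.
Implicit hydrogens by atom environment:
  5 × C: 2 H each → 10
  5 × C (aromatic): 1 H each → 5
  2 × C: no H
  1 × C: 1 H
  1 × C (aromatic): no H
  1 × N: no H
  1 × O: 1 H
  Total hydrogens = 17.
Molecular formula: C14H17NO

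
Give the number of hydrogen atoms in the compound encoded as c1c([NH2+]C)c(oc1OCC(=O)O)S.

Hydrogens are implicit in SMILES; fill each atom to its normal valence:
  3 × C (aromatic): no H
  2 × O: no H
  1 × C: 3 H
  1 × C: 2 H
  1 × C (aromatic): 1 H
  1 × C: no H
  1 × N (charge +1): 2 H
  1 × O: 1 H
  1 × O (aromatic): no H
  1 × S: 1 H
  Total hydrogens = 10.

10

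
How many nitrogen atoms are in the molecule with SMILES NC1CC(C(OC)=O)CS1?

1

The symbol for nitrogen appears 1 time in the SMILES.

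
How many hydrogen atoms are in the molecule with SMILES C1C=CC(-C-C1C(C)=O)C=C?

14

Hydrogens are implicit in SMILES; fill each atom to its normal valence:
  5 × C: 1 H each → 5
  3 × C: 2 H each → 6
  1 × C: 3 H
  1 × C: no H
  1 × O: no H
  Total hydrogens = 14.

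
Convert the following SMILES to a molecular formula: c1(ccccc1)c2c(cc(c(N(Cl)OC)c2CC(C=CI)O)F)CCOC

C20H22ClFINO3

Heavy atoms from the SMILES: 20 C, 1 Cl, 1 F, 1 I, 1 N, 3 O.
Implicit hydrogens by atom environment:
  6 × C (aromatic): 1 H each → 6
  6 × C (aromatic): no H
  3 × C: 2 H each → 6
  3 × C: 1 H each → 3
  2 × C: 3 H each → 6
  2 × O: no H
  1 × Cl: no H
  1 × F: no H
  1 × I: no H
  1 × N: no H
  1 × O: 1 H
  Total hydrogens = 22.
Molecular formula: C20H22ClFINO3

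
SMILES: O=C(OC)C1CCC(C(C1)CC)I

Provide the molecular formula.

Heavy atoms from the SMILES: 10 C, 1 I, 2 O.
Implicit hydrogens by atom environment:
  4 × C: 2 H each → 8
  3 × C: 1 H each → 3
  2 × C: 3 H each → 6
  2 × O: no H
  1 × C: no H
  1 × I: no H
  Total hydrogens = 17.
Molecular formula: C10H17IO2

C10H17IO2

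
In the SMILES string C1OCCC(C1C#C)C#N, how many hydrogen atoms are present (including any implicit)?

9

Hydrogens are implicit in SMILES; fill each atom to its normal valence:
  3 × C: 2 H each → 6
  3 × C: 1 H each → 3
  2 × C: no H
  1 × N: no H
  1 × O: no H
  Total hydrogens = 9.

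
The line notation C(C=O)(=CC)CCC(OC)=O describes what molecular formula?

C8H12O3

Heavy atoms from the SMILES: 8 C, 3 O.
Implicit hydrogens by atom environment:
  3 × O: no H
  2 × C: 3 H each → 6
  2 × C: 2 H each → 4
  2 × C: 1 H each → 2
  2 × C: no H
  Total hydrogens = 12.
Molecular formula: C8H12O3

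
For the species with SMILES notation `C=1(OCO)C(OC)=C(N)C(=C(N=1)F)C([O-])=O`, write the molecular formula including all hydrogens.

C8H8FN2O5-

Heavy atoms from the SMILES: 8 C, 1 F, 2 N, 5 O.
Implicit hydrogens by atom environment:
  5 × C (aromatic): no H
  3 × O: no H
  1 × C: 3 H
  1 × C: 2 H
  1 × C: no H
  1 × F: no H
  1 × N: 2 H
  1 × N (aromatic): no H
  1 × O: 1 H
  1 × O (charge -1): no H
  Total hydrogens = 8.
Net charge -1.
Molecular formula: C8H8FN2O5-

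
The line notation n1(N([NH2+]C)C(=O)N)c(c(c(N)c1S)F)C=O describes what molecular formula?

C7H11FN5O2S+

Heavy atoms from the SMILES: 7 C, 1 F, 5 N, 2 O, 1 S.
Implicit hydrogens by atom environment:
  4 × C (aromatic): no H
  2 × N: 2 H each → 4
  2 × O: no H
  1 × C: 3 H
  1 × C: 1 H
  1 × C: no H
  1 × F: no H
  1 × N (charge +1): 2 H
  1 × N (aromatic): no H
  1 × N: no H
  1 × S: 1 H
  Total hydrogens = 11.
Net charge +1.
Molecular formula: C7H11FN5O2S+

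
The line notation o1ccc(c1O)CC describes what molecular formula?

Heavy atoms from the SMILES: 6 C, 2 O.
Implicit hydrogens by atom environment:
  2 × C (aromatic): 1 H each → 2
  2 × C (aromatic): no H
  1 × C: 3 H
  1 × C: 2 H
  1 × O: 1 H
  1 × O (aromatic): no H
  Total hydrogens = 8.
Molecular formula: C6H8O2

C6H8O2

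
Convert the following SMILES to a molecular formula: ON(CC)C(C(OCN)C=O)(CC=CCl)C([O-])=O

C10H16ClN2O5-

Heavy atoms from the SMILES: 10 C, 1 Cl, 2 N, 5 O.
Implicit hydrogens by atom environment:
  4 × C: 1 H each → 4
  3 × C: 2 H each → 6
  3 × O: no H
  2 × C: no H
  1 × C: 3 H
  1 × Cl: no H
  1 × N: 2 H
  1 × N: no H
  1 × O: 1 H
  1 × O (charge -1): no H
  Total hydrogens = 16.
Net charge -1.
Molecular formula: C10H16ClN2O5-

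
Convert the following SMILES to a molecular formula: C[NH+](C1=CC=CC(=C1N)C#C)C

Heavy atoms from the SMILES: 10 C, 2 N.
Implicit hydrogens by atom environment:
  3 × C (aromatic): 1 H each → 3
  3 × C (aromatic): no H
  2 × C: 3 H each → 6
  1 × C: 1 H
  1 × C: no H
  1 × N: 2 H
  1 × N (charge +1): 1 H
  Total hydrogens = 13.
Net charge +1.
Molecular formula: C10H13N2+

C10H13N2+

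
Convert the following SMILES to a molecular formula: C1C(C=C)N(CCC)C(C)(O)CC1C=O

C12H21NO2

Heavy atoms from the SMILES: 12 C, 1 N, 2 O.
Implicit hydrogens by atom environment:
  5 × C: 2 H each → 10
  4 × C: 1 H each → 4
  2 × C: 3 H each → 6
  1 × C: no H
  1 × N: no H
  1 × O: 1 H
  1 × O: no H
  Total hydrogens = 21.
Molecular formula: C12H21NO2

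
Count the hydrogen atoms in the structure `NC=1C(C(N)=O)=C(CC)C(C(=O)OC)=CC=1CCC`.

20

Hydrogens are implicit in SMILES; fill each atom to its normal valence:
  5 × C (aromatic): no H
  3 × C: 3 H each → 9
  3 × C: 2 H each → 6
  3 × O: no H
  2 × C: no H
  2 × N: 2 H each → 4
  1 × C (aromatic): 1 H
  Total hydrogens = 20.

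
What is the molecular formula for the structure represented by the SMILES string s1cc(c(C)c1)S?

Heavy atoms from the SMILES: 5 C, 2 S.
Implicit hydrogens by atom environment:
  2 × C (aromatic): 1 H each → 2
  2 × C (aromatic): no H
  1 × C: 3 H
  1 × S: 1 H
  1 × S (aromatic): no H
  Total hydrogens = 6.
Molecular formula: C5H6S2

C5H6S2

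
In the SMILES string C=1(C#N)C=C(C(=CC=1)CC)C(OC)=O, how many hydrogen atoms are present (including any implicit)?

11

Hydrogens are implicit in SMILES; fill each atom to its normal valence:
  3 × C (aromatic): 1 H each → 3
  3 × C (aromatic): no H
  2 × C: 3 H each → 6
  2 × C: no H
  2 × O: no H
  1 × C: 2 H
  1 × N: no H
  Total hydrogens = 11.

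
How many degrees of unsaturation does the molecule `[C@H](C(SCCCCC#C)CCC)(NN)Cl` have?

2

Molecular formula from the SMILES: C11H21ClN2S.
DoU = (2C + 2 + N − H − X)/2 = (2·11 + 2 + 2 − 21 − 1)/2 = 4/2 = 2.
(Structurally: 0 ring(s) + 2 π bond(s) = 2.)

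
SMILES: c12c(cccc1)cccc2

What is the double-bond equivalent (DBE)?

Molecular formula from the SMILES: C10H8.
DoU = (2C + 2 + N − H − X)/2 = (2·10 + 2 + 0 − 8 − 0)/2 = 14/2 = 7.
(Structurally: 2 ring(s) + 5 π bond(s) = 7.)

7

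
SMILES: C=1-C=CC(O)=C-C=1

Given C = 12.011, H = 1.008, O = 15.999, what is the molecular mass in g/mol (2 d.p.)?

94.11

Molecular formula: C6H6O.
M = 6×12.011 + 6×1.008 + 1×15.999 = 94.11 g/mol.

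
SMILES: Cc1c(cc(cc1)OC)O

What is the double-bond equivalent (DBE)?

Molecular formula from the SMILES: C8H10O2.
DoU = (2C + 2 + N − H − X)/2 = (2·8 + 2 + 0 − 10 − 0)/2 = 8/2 = 4.
(Structurally: 1 ring(s) + 3 π bond(s) = 4.)

4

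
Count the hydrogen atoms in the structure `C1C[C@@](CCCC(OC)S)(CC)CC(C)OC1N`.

Hydrogens are implicit in SMILES; fill each atom to its normal valence:
  7 × C: 2 H each → 14
  3 × C: 3 H each → 9
  3 × C: 1 H each → 3
  2 × O: no H
  1 × C: no H
  1 × N: 2 H
  1 × S: 1 H
  Total hydrogens = 29.

29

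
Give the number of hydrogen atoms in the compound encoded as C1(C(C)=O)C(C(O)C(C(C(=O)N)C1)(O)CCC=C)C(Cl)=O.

Hydrogens are implicit in SMILES; fill each atom to its normal valence:
  5 × C: 1 H each → 5
  4 × C: 2 H each → 8
  4 × C: no H
  3 × O: no H
  2 × O: 1 H each → 2
  1 × C: 3 H
  1 × Cl: no H
  1 × N: 2 H
  Total hydrogens = 20.

20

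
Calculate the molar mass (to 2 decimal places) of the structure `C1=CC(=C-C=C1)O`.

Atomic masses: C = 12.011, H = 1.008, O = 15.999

Molecular formula: C6H6O.
M = 6×12.011 + 6×1.008 + 1×15.999 = 94.11 g/mol.

94.11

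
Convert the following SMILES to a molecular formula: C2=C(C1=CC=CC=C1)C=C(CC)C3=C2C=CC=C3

C18H16

Heavy atoms from the SMILES: 18 C.
Implicit hydrogens by atom environment:
  11 × C (aromatic): 1 H each → 11
  5 × C (aromatic): no H
  1 × C: 3 H
  1 × C: 2 H
  Total hydrogens = 16.
Molecular formula: C18H16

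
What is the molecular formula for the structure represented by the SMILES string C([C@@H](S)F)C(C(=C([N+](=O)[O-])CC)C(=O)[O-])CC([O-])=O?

[C10H12FNO6S]2-

Heavy atoms from the SMILES: 10 C, 1 F, 1 N, 6 O, 1 S.
Implicit hydrogens by atom environment:
  4 × C: no H
  3 × C: 2 H each → 6
  3 × O: no H
  3 × O (charge -1): no H
  2 × C: 1 H each → 2
  1 × C: 3 H
  1 × F: no H
  1 × N (charge +1): no H
  1 × S: 1 H
  Total hydrogens = 12.
Net charge -2.
Molecular formula: [C10H12FNO6S]2-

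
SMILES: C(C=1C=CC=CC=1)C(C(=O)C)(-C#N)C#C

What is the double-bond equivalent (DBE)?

9

Molecular formula from the SMILES: C13H11NO.
DoU = (2C + 2 + N − H − X)/2 = (2·13 + 2 + 1 − 11 − 0)/2 = 18/2 = 9.
(Structurally: 1 ring(s) + 8 π bond(s) = 9.)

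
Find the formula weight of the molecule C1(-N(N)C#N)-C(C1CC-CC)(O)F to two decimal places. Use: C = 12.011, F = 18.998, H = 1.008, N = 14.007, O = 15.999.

Molecular formula: C8H14FN3O.
M = 8×12.011 + 1×18.998 + 14×1.008 + 3×14.007 + 1×15.999 = 187.22 g/mol.

187.22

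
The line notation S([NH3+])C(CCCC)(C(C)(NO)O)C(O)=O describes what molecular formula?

C8H19N2O4S+

Heavy atoms from the SMILES: 8 C, 2 N, 4 O, 1 S.
Implicit hydrogens by atom environment:
  3 × C: 2 H each → 6
  3 × C: no H
  3 × O: 1 H each → 3
  2 × C: 3 H each → 6
  1 × N (charge +1): 3 H
  1 × N: 1 H
  1 × O: no H
  1 × S: no H
  Total hydrogens = 19.
Net charge +1.
Molecular formula: C8H19N2O4S+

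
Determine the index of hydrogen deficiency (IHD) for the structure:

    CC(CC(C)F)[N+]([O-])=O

Molecular formula from the SMILES: C5H10FNO2.
DoU = (2C + 2 + N − H − X)/2 = (2·5 + 2 + 1 − 10 − 1)/2 = 2/2 = 1.
(Structurally: 0 ring(s) + 1 π bond(s) = 1.)

1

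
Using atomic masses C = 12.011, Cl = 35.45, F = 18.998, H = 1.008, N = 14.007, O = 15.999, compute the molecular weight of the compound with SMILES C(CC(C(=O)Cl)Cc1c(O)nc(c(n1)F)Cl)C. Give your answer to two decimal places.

Molecular formula: C10H11Cl2FN2O2.
M = 10×12.011 + 2×35.45 + 1×18.998 + 11×1.008 + 2×14.007 + 2×15.999 = 281.11 g/mol.

281.11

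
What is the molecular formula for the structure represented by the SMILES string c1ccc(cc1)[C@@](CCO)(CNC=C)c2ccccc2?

Heavy atoms from the SMILES: 18 C, 1 N, 1 O.
Implicit hydrogens by atom environment:
  10 × C (aromatic): 1 H each → 10
  4 × C: 2 H each → 8
  2 × C (aromatic): no H
  1 × C: 1 H
  1 × C: no H
  1 × N: 1 H
  1 × O: 1 H
  Total hydrogens = 21.
Molecular formula: C18H21NO

C18H21NO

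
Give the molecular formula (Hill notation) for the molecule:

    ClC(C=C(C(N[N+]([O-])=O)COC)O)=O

Heavy atoms from the SMILES: 6 C, 1 Cl, 2 N, 5 O.
Implicit hydrogens by atom environment:
  3 × O: no H
  2 × C: 1 H each → 2
  2 × C: no H
  1 × C: 3 H
  1 × C: 2 H
  1 × Cl: no H
  1 × N: 1 H
  1 × N (charge +1): no H
  1 × O: 1 H
  1 × O (charge -1): no H
  Total hydrogens = 9.
Molecular formula: C6H9ClN2O5

C6H9ClN2O5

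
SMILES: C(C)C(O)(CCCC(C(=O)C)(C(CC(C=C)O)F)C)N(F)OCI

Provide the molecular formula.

C16H28F2INO4

Heavy atoms from the SMILES: 16 C, 2 F, 1 I, 1 N, 4 O.
Implicit hydrogens by atom environment:
  7 × C: 2 H each → 14
  3 × C: 3 H each → 9
  3 × C: 1 H each → 3
  3 × C: no H
  2 × F: no H
  2 × O: 1 H each → 2
  2 × O: no H
  1 × I: no H
  1 × N: no H
  Total hydrogens = 28.
Molecular formula: C16H28F2INO4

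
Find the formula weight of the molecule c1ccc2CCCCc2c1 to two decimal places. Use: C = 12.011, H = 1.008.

Molecular formula: C10H12.
M = 10×12.011 + 12×1.008 = 132.21 g/mol.

132.21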